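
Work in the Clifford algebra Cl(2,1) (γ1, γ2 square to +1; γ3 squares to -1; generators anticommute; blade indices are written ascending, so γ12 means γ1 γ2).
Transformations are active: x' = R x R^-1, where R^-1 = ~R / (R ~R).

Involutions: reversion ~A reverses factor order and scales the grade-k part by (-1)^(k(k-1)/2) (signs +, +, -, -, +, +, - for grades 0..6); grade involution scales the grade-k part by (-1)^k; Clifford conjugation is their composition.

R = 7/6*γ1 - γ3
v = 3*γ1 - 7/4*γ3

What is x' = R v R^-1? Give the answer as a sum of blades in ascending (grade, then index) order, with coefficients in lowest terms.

~R = 7/6*γ1 - γ3, and R ~R = 13/36, so R^-1 = ~R / (13/36).
R v = 7/4 + 23/24*γ13
Answer: 108/13*γ1 - 413/52*γ3


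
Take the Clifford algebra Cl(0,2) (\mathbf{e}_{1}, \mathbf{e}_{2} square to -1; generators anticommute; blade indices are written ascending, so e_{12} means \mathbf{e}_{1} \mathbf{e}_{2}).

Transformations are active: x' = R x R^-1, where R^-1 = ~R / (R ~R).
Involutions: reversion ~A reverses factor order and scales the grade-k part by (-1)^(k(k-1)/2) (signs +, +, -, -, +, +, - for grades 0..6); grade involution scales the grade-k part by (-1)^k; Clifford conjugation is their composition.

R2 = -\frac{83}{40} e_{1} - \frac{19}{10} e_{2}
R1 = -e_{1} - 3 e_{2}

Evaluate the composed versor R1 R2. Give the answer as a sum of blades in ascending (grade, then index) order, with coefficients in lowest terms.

Distribute over the terms of R1 (each basis-blade product reordered to ascending indices, repeated generators contracted through their squares):
(-e_{1}) R2 = -\frac{83}{40} + \frac{19}{10} e_{12}
(-3 e_{2}) R2 = -\frac{57}{10} - \frac{249}{40} e_{12}
Summing the partial products and collecting blades:
Answer: -\frac{311}{40} - \frac{173}{40} e_{12}


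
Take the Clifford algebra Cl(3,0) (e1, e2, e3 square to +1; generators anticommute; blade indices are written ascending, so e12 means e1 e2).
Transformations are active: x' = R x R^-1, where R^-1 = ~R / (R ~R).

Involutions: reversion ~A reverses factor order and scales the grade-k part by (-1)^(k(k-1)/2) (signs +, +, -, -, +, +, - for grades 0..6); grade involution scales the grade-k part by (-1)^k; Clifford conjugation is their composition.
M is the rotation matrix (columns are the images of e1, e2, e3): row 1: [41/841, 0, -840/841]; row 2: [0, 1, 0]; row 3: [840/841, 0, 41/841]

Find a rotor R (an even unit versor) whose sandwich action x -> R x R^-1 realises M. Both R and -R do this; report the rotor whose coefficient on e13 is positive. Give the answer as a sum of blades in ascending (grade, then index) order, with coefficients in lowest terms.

Method: write R = a + b12*e12 + b13*e13 + b23*e23 with a^2 + b12^2 + b13^2 + b23^2 = 1 (so R^-1 = ~R). Expanding the columns R e_j ~R gives tr M = 4a^2 - 1 and, from the antisymmetric part, M21 - M12 = -4a*b12, M13 - M31 = 4a*b13, M32 - M23 = -4a*b23.
Here tr M = 923/841, so a^2 = (1 + tr M)/4 = 441/841 and a = ±21/29. Taking a = 21/29: M21 - M12 = 0, M13 - M31 = -1680/841, M32 - M23 = 0, giving b12 = 0, b13 = -20/29, b23 = 0, i.e. R = 21/29 - 20/29*e13.
Its e13 coefficient is negative, so report the other preimage -R.
Answer: -21/29 + 20/29*e13. Key observation: the double cover Spin(3) -> SO(3) sends R and -R to the same matrix (trace 923/841 here), so the stated sign of the e13 coefficient is what selects one sheet.


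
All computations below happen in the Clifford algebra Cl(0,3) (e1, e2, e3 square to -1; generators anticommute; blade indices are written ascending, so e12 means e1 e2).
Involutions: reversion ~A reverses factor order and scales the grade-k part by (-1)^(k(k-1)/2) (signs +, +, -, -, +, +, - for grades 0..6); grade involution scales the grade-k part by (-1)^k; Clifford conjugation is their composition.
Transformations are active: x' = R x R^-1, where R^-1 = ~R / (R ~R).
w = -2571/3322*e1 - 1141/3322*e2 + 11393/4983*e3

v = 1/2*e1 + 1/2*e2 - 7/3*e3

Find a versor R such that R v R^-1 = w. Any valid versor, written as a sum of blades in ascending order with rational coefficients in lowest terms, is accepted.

Since q(v) = q(w) = -107/18, the sum R = v + w = -455/1661*e1 + 260/1661*e2 - 78/1661*e3 does the job whenever invertible.
Answer: -455/1661*e1 + 260/1661*e2 - 78/1661*e3


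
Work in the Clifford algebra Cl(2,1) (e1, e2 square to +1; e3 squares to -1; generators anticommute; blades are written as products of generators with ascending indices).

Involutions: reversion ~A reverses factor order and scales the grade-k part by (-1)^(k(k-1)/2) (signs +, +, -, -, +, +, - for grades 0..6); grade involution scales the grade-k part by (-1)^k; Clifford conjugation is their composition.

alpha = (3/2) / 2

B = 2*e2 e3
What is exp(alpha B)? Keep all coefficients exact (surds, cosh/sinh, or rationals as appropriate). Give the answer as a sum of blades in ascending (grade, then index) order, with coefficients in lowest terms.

B^2 = (2)^2*(e2 e3)^2 = 4*(+1) = 4 (a basis 2-blade squares to minus the product of its generators' squares).
B^2 = 4 — hyperbolic case — the even/odd split gives cosh and sinh: l = 2, alpha*l = 3/2, so exp(alpha B) = cosh(3/2) + (sinh(3/2)/2)*B = cosh(3/2) + (sinh(3/2)/2)*B.
Answer: cosh(3/2) + sinh(3/2)*e2 e3


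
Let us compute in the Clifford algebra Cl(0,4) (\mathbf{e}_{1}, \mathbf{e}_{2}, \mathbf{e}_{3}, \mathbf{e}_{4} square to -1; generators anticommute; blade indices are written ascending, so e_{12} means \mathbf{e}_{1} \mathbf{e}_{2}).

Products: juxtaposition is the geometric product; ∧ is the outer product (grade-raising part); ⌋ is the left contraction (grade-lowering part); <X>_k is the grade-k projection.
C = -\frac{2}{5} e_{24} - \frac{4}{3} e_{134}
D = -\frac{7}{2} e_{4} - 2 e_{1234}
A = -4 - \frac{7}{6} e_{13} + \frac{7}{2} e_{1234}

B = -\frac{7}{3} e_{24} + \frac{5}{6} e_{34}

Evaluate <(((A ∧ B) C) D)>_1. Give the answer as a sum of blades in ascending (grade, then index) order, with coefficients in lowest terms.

step 1: \frac{28}{3} e_{24} - \frac{10}{3} e_{34} - \frac{49}{18} e_{1234}
step 2: \frac{56}{15} - \frac{40}{9} e_{1} - \frac{98}{27} e_{2} + \frac{49}{45} e_{13} - \frac{4}{3} e_{23} - \frac{112}{9} e_{123}
step 3: \frac{532}{45} e_{4} + \frac{116}{9} e_{14} + \frac{1421}{135} e_{24} + \frac{931}{270} e_{134} - \frac{38}{9} e_{234} + \frac{1624}{45} e_{1234}
step 4: \frac{532}{45} e_{4}
Answer: \frac{532}{45} e_{4}


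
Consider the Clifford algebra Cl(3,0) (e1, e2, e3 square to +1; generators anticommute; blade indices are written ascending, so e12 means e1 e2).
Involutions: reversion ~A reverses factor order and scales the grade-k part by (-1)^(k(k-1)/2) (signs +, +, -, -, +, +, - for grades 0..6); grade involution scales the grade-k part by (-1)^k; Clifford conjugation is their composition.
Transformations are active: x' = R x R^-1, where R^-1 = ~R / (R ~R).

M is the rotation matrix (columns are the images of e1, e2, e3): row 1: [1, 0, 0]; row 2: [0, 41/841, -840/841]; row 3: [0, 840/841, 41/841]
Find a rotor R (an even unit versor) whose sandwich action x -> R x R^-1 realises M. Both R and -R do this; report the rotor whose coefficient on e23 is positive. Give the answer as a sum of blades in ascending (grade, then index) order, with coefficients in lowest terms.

Method: write R = a + b12*e12 + b13*e13 + b23*e23 with a^2 + b12^2 + b13^2 + b23^2 = 1 (so R^-1 = ~R). Expanding the columns R e_j ~R gives tr M = 4a^2 - 1 and, from the antisymmetric part, M21 - M12 = -4a*b12, M13 - M31 = 4a*b13, M32 - M23 = -4a*b23.
Here tr M = 923/841, so a^2 = (1 + tr M)/4 = 441/841 and a = ±21/29. Taking a = 21/29: M21 - M12 = 0, M13 - M31 = 0, M32 - M23 = 1680/841, giving b12 = 0, b13 = 0, b23 = -20/29, i.e. R = 21/29 - 20/29*e23.
Its e23 coefficient is negative, so report the other preimage -R.
Answer: -21/29 + 20/29*e23. Why the constraint matters: R and -R act identically through the sandwich — M has trace 923/841 either way — so only the sign condition on e23 picks one of the two preimages.


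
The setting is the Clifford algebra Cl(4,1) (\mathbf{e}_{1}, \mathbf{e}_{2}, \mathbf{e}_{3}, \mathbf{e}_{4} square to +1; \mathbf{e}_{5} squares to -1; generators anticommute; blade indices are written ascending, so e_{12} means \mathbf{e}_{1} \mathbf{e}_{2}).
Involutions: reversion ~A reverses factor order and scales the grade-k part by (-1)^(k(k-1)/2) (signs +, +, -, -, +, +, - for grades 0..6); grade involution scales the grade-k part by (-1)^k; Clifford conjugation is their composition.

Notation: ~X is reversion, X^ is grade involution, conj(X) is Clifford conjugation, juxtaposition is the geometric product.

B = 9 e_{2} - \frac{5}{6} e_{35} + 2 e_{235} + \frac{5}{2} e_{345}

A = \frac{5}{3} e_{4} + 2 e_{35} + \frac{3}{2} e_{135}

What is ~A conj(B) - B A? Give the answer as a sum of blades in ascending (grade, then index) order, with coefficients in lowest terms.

first term: -\frac{5}{3} - \frac{5}{4} e_{1} - 4 e_{2} + 5 e_{4} - 3 e_{12} + \frac{15}{4} e_{14} + 15 e_{24} - \frac{25}{6} e_{35} + 18 e_{235} - \frac{25}{18} e_{345} + \frac{27}{2} e_{1235} + \frac{10}{3} e_{2345}
second term: -\frac{5}{3} - \frac{5}{4} e_{1} + 4 e_{2} - 5 e_{4} - 3 e_{12} + \frac{15}{4} e_{14} + 15 e_{24} - \frac{25}{6} e_{35} + 18 e_{235} + \frac{25}{18} e_{345} - \frac{27}{2} e_{1235} - \frac{10}{3} e_{2345}
Answer: -8 e_{2} + 10 e_{4} - \frac{25}{9} e_{345} + 27 e_{1235} + \frac{20}{3} e_{2345}


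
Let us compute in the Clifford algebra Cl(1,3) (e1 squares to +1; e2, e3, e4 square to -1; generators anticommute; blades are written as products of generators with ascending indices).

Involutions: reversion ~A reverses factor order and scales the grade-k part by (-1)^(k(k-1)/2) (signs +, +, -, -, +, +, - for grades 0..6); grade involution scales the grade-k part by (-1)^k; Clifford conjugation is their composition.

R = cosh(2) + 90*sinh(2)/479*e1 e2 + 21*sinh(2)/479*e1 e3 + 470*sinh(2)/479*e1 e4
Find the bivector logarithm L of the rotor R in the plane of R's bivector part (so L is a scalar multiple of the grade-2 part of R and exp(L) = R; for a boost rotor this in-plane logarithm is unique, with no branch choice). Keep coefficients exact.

The scalar part of R is cosh(2), giving the rapidity magnitude (cosh is even); the bivector part supplies orientation, its quotient by sinh of the rapidity is the plane, and L = rapidity * plane — unique in that plane, since flipping both signs leaves L unchanged.
Concretely: cosh(rapidity) = cosh(2) gives rapidity = ±2, and since rapidity/sinh(rapidity) is even the sign is immaterial: L = (rapidity/sinh(rapidity)) * <R>_2 = (2/sinh(2)) * <R>_2.
Answer: 180/479*e1 e2 + 42/479*e1 e3 + 940/479*e1 e4


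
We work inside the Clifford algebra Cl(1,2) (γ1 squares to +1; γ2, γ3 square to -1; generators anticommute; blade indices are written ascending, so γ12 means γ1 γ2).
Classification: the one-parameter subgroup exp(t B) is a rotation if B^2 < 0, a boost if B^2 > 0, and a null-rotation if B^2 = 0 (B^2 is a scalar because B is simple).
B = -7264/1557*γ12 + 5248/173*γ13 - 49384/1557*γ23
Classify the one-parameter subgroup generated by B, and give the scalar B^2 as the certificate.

B^2 term by term: the squares give (-7264/1557)^2*(γ12)^2 + (5248/173)^2*(γ13)^2 + (-49384/1557)^2*(γ23)^2 = 52765696/2424249*(+1) + 27541504/29929*(+1) + 2438779456/2424249*(-1) = -64 (each basis 2-blade squares to minus the product of its generators' squares); cross terms between blades sharing an index anticommute and cancel. So B^2 = -64.
Answer: rotation, certificate B^2 = -64. B^2 = -64 is basis-independent, so its sign is the whole story.


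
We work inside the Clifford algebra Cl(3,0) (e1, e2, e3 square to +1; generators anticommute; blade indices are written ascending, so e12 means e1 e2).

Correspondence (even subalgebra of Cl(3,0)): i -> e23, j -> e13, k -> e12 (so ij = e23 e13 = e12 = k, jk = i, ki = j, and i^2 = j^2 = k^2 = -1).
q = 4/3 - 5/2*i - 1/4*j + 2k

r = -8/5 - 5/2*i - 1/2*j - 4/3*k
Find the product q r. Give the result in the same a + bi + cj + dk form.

In blades: q = 4/3 + 2*e12 - 1/4*e13 - 5/2*e23, r = -8/5 - 4/3*e12 - 1/2*e13 - 5/2*e23.
Distribute q over r term by term (generator squares from the signature, products reordered to ascending indices): (4/3)*r = -32/15 - 16/9*e12 - 2/3*e13 - 10/3*e23; (2*e12)*r = 8/3 - 16/5*e12 - 5*e13 + e23; (-1/4*e13)*r = -1/8 - 5/8*e12 + 2/5*e13 + 1/3*e23; (-5/2*e23)*r = -25/4 + 5/4*e12 - 10/3*e13 + 4*e23.
Sum: -701/120 - 1567/360*e12 - 43/5*e13 + 2*e23; translating back through the correspondence:
Answer: -701/120 + 2i - 43/5*j - 1567/360*k


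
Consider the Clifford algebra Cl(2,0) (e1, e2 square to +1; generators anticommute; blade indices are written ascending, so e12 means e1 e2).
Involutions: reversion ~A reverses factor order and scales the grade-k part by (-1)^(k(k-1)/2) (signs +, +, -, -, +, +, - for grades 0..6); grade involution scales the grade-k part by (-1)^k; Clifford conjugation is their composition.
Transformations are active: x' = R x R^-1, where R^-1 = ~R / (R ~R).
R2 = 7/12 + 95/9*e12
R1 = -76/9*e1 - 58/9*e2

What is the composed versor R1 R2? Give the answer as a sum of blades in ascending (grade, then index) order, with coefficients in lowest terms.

Distribute over the terms of R1 (each basis-blade product reordered to ascending indices, repeated generators contracted through their squares):
(-76/9*e1) R2 = -133/27*e1 - 7220/81*e2
(-58/9*e2) R2 = 5510/81*e1 - 203/54*e2
Summing the partial products and collecting blades:
Answer: 5111/81*e1 - 15049/162*e2


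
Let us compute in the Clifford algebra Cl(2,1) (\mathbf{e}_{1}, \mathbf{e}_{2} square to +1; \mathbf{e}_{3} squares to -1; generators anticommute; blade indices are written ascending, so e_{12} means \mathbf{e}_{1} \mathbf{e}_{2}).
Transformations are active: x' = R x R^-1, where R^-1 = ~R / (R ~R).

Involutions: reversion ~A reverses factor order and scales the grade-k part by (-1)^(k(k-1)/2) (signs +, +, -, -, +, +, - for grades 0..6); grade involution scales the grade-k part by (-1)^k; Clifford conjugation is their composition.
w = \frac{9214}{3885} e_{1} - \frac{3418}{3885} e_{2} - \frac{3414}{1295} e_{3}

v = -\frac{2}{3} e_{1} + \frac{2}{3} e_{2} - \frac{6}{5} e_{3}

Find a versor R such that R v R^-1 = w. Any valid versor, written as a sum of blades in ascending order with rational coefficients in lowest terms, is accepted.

Why this works: both vectors square to -\frac{124}{225}, so q(v) = q(w) and R = v + w = \frac{2208}{1295} e_{1} - \frac{276}{1295} e_{2} - \frac{4968}{1295} e_{3} carries v to w — its own direction survives, the complement (v - w)/2 flips.
Answer: \frac{2208}{1295} e_{1} - \frac{276}{1295} e_{2} - \frac{4968}{1295} e_{3}


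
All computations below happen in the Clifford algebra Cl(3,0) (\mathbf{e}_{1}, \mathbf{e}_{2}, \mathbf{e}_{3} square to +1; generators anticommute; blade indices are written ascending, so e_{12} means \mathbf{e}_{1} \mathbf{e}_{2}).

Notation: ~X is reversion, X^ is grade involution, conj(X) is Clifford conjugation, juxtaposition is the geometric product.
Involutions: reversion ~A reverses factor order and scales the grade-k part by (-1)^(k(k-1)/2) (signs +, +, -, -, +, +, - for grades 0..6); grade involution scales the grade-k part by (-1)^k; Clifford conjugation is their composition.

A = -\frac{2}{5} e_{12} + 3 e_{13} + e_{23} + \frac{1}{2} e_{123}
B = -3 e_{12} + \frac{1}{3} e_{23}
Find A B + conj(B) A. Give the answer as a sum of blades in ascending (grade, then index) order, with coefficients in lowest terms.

first term: -\frac{23}{15} - \frac{1}{6} e_{1} + \frac{3}{2} e_{3} - e_{12} + \frac{43}{15} e_{13} - 9 e_{23}
second term: \frac{23}{15} + \frac{1}{6} e_{1} - \frac{3}{2} e_{3} - e_{12} + \frac{43}{15} e_{13} - 9 e_{23}
Answer: -2 e_{12} + \frac{86}{15} e_{13} - 18 e_{23}


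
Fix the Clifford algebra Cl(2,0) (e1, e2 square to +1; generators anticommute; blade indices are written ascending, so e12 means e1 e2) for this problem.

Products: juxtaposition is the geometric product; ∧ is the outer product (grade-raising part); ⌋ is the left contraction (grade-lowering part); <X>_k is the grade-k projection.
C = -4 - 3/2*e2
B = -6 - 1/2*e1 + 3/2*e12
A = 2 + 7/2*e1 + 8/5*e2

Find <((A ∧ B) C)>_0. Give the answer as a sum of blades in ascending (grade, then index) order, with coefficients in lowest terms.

step 1: -12 - 22*e1 - 48/5*e2 + 19/5*e12
step 2: 312/5 + 823/10*e1 + 282/5*e2 + 89/5*e12
step 3: 312/5
Answer: 312/5


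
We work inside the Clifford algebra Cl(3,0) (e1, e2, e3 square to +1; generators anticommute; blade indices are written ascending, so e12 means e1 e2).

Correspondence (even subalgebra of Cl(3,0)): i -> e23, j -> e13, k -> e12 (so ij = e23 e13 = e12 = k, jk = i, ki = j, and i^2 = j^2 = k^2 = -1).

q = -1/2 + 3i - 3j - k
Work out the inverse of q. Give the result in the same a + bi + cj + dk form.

In blades: q = -1/2 - e12 - 3*e13 + 3*e23.
With qbar = -1/2 + e12 + 3*e13 - 3*e23 (scalar fixed, mapped units negated), q qbar = 77/4 (the sum of squared coefficients), so q^-1 = qbar / (77/4) = -2/77 + 4/77*e12 + 12/77*e13 - 12/77*e23; translating back:
Answer: -2/77 - 12/77*i + 12/77*j + 4/77*k


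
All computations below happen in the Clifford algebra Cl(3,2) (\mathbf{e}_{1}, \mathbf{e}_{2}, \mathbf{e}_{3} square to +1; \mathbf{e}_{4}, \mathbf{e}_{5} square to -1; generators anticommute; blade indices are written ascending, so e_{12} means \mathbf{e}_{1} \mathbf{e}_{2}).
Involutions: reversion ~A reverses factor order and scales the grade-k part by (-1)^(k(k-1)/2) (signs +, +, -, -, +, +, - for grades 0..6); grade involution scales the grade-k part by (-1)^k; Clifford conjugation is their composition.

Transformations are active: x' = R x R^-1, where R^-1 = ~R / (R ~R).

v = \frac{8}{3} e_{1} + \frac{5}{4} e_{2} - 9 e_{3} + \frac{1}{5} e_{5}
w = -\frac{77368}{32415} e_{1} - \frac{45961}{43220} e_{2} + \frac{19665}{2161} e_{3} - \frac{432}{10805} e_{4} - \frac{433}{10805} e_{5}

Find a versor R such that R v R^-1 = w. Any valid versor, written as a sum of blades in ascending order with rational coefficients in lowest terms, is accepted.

Equal squares first: v^2 = w^2 = \frac{322681}{3600}. Then v + w = \frac{3024}{10805} e_{1} + \frac{2016}{10805} e_{2} + \frac{216}{2161} e_{3} - \frac{432}{10805} e_{4} + \frac{1728}{10805} e_{5} is a versor taking v to w, provided it is invertible.
Answer: \frac{3024}{10805} e_{1} + \frac{2016}{10805} e_{2} + \frac{216}{2161} e_{3} - \frac{432}{10805} e_{4} + \frac{1728}{10805} e_{5}


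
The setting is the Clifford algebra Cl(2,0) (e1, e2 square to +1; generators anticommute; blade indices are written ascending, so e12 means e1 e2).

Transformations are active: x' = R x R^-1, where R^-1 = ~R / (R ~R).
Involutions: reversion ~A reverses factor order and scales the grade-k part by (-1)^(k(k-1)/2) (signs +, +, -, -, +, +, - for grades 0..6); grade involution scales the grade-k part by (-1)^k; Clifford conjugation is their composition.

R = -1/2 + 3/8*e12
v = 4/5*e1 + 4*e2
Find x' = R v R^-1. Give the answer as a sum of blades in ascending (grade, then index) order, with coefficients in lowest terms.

~R = -1/2 - 3/8*e12, and R ~R = 25/64, so R^-1 = ~R / (25/64).
R v = 11/10*e1 - 23/10*e2
Answer: -452/125*e1 + 236/125*e2


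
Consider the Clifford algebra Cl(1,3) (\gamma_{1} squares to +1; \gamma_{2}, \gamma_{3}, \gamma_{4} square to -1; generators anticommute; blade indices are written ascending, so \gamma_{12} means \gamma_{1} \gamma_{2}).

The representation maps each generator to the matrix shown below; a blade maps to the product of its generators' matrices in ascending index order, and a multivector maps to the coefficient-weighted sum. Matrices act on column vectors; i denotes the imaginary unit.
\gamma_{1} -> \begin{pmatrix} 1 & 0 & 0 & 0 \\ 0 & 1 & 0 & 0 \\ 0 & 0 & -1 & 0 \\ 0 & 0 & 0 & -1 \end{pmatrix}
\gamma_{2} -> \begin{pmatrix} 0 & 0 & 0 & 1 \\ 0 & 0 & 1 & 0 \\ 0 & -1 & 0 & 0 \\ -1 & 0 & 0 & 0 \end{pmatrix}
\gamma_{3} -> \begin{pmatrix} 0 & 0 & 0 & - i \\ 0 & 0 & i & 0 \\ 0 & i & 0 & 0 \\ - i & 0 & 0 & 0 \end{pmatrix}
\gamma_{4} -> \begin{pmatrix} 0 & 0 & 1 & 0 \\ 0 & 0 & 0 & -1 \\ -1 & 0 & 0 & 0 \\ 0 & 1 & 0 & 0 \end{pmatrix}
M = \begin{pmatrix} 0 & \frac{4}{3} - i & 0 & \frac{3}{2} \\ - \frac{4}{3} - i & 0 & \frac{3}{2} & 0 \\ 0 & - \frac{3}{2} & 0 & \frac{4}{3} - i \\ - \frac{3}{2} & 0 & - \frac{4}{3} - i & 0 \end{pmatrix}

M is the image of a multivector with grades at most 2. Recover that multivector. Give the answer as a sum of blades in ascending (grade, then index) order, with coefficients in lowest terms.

Method: the blade images are trace-orthogonal — tr(rho(e_A) rho(e_B)^-1) = 4 if A = B and 0 otherwise — and rho(e_A)^-1 = (e_A)^2 * rho(e_A) with (e_A)^2 = +1 or -1, so the coefficient of e_A in the preimage is (e_A)^2 * tr(M rho(e_A))/4.
Nonzero projections over blades of grade <= 2: \gamma_{2}: (\gamma_{2})^2 = -1, tr(M rho(\gamma_{2})) = -6, coefficient \frac{3}{2}; \gamma_{24}: (\gamma_{24})^2 = -1, tr(M rho(\gamma_{24})) = - \frac{16}{3}, coefficient \frac{4}{3}; \gamma_{34}: (\gamma_{34})^2 = -1, tr(M rho(\gamma_{34})) = -4, coefficient 1. Every other blade of grade <= 2 projects to 0.
Answer: \frac{3}{2} \gamma_{2} + \frac{4}{3} \gamma_{24} + \gamma_{34}


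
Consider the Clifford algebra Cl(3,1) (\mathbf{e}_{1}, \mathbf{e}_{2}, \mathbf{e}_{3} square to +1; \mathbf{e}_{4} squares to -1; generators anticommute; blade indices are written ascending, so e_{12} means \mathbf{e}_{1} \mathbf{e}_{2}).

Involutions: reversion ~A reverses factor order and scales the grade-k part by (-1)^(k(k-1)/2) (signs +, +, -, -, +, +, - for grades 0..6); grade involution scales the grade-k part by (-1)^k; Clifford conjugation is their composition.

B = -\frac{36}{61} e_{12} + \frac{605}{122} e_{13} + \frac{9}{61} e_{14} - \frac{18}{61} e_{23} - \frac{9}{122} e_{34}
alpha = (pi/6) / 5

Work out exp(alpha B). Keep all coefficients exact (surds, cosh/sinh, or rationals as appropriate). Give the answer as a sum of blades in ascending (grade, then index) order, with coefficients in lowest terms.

B^2 term by term: the squares give (-\frac{36}{61})^2*(e_{12})^2 + (\frac{605}{122})^2*(e_{13})^2 + (\frac{9}{61})^2*(e_{14})^2 + (-\frac{18}{61})^2*(e_{23})^2 + (-\frac{9}{122})^2*(e_{34})^2 = \frac{1296}{3721}*(-1) + \frac{366025}{14884}*(-1) + \frac{81}{3721}*(+1) + \frac{324}{3721}*(-1) + \frac{81}{14884}*(+1) = -25 (each basis 2-blade squares to minus the product of its generators' squares); cross terms between blades sharing an index anticommute and cancel; the commuting (index-disjoint) pairs give grade-4 terms 2*c*c'*(blade product), which cancel blade by blade — e_{1234}: \frac{324}{3721} - \frac{324}{3721} = 0 — confirming B is simple. So B^2 = -25.
B^2 = -25 — the series telescopes trigonometrically here: l = 5, alpha*l = \frac{\pi}{6}, so exp(alpha B) = cos(\frac{\pi}{6}) + (sin(\frac{\pi}{6})/5)*B = \frac{\sqrt{3}}{2} + (\frac{1}{10})*B.
Answer: \frac{\sqrt{3}}{2} - \frac{18}{305} e_{12} + \frac{121}{244} e_{13} + \frac{9}{610} e_{14} - \frac{9}{305} e_{23} - \frac{9}{1220} e_{34}


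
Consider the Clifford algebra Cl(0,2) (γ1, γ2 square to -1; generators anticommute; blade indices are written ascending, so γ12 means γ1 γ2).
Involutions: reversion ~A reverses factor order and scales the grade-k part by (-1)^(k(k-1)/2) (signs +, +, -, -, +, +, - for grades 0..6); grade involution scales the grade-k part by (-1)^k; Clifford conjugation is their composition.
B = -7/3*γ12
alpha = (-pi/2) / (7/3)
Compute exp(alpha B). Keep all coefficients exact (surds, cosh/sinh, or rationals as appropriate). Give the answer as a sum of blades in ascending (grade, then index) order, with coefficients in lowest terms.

B^2 = (-7/3)^2*(γ12)^2 = 49/9*(-1) = -49/9 (a basis 2-blade squares to minus the product of its generators' squares).
B^2 = -49/9 — the series telescopes trigonometrically here: l = 7/3, alpha*l = -pi/2, so exp(alpha B) = cos(-pi/2) + (sin(-pi/2)/(7/3))*B = 0 + (-3/7)*B.
Answer: γ12


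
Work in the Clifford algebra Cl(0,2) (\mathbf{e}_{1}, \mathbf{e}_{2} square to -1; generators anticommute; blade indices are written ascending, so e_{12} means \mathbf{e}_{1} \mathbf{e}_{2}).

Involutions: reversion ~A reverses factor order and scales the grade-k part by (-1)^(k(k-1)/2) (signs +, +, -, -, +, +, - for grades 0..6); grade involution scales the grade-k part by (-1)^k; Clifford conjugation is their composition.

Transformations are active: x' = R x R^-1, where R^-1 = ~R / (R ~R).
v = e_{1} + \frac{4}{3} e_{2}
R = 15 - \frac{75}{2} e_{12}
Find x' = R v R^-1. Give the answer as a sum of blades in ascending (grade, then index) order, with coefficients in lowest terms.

~R = 15 + \frac{75}{2} e_{12}, and R ~R = \frac{6525}{4}, so R^-1 = ~R / (\frac{6525}{4}).
R v = 65 e_{1} - \frac{35}{2} e_{2}
Answer: \frac{17}{87} e_{1} - \frac{48}{29} e_{2}


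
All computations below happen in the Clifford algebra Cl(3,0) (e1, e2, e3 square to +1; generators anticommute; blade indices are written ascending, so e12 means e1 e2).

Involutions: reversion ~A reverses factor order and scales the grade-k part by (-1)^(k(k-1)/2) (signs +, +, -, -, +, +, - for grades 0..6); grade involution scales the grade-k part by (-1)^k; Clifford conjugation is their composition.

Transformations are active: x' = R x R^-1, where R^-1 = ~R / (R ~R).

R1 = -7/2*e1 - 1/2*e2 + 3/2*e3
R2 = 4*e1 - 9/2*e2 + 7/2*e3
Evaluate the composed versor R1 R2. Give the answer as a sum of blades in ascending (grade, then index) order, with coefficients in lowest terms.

Distribute over the terms of R1 (each basis-blade product reordered to ascending indices, repeated generators contracted through their squares):
(-7/2*e1) R2 = -14 + 63/4*e12 - 49/4*e13
(-1/2*e2) R2 = 9/4 + 2*e12 - 7/4*e23
(3/2*e3) R2 = 21/4 - 6*e13 + 27/4*e23
Summing the partial products and collecting blades:
Answer: -13/2 + 71/4*e12 - 73/4*e13 + 5*e23


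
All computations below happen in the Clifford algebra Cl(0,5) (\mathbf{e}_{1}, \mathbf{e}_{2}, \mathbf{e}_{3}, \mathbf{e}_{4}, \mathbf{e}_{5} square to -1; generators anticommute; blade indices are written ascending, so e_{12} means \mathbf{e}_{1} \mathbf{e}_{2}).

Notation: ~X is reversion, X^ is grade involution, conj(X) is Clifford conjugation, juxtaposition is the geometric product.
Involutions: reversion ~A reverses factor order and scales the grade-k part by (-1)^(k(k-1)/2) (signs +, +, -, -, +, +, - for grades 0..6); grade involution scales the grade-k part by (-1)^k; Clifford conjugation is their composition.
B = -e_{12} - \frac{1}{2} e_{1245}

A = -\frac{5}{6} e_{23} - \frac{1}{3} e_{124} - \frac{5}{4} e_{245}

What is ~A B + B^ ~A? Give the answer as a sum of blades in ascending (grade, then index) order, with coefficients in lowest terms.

first term: \frac{5}{8} e_{1} + \frac{1}{3} e_{4} - \frac{1}{6} e_{5} - \frac{5}{6} e_{13} - \frac{5}{4} e_{145} - \frac{5}{12} e_{1345}
second term: -\frac{5}{8} e_{1} + \frac{1}{3} e_{4} + \frac{1}{6} e_{5} + \frac{5}{6} e_{13} + \frac{5}{4} e_{145} + \frac{5}{12} e_{1345}
Answer: \frac{2}{3} e_{4}


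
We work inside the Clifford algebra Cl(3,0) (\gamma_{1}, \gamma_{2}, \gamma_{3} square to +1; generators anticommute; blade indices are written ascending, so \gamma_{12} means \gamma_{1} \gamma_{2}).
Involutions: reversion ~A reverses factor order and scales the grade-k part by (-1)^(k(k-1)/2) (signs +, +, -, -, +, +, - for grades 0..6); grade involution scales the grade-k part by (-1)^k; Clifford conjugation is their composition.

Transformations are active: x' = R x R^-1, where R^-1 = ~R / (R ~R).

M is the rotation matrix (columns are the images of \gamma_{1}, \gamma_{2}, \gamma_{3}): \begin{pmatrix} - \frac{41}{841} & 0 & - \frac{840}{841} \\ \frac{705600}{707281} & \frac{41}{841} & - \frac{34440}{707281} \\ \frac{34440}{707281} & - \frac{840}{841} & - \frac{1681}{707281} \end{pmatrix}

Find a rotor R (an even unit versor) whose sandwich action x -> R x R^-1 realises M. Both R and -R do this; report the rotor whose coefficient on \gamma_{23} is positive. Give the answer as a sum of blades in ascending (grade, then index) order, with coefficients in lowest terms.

Method: write R = a + b12*\gamma_{12} + b13*\gamma_{13} + b23*\gamma_{23} with a^2 + b12^2 + b13^2 + b23^2 = 1 (so R^-1 = ~R). Expanding the columns R e_j ~R gives tr M = 4a^2 - 1 and, from the antisymmetric part, M21 - M12 = -4a*b12, M13 - M31 = 4a*b13, M32 - M23 = -4a*b23.
Here tr M = -\frac{1681}{707281}, so a^2 = (1 + tr M)/4 = \frac{176400}{707281} and a = ±\frac{420}{841}. Taking a = \frac{420}{841}: M21 - M12 = \frac{705600}{707281}, M13 - M31 = -\frac{740880}{707281}, M32 - M23 = -\frac{672000}{707281}, giving b12 = -\frac{420}{841}, b13 = -\frac{441}{841}, b23 = \frac{400}{841}, i.e. R = \frac{420}{841} - \frac{420}{841} \gamma_{12} - \frac{441}{841} \gamma_{13} + \frac{400}{841} \gamma_{23}.
Its \gamma_{23} coefficient is already positive.
Answer: \frac{420}{841} - \frac{420}{841} \gamma_{12} - \frac{441}{841} \gamma_{13} + \frac{400}{841} \gamma_{23}. Recall the cover is two-to-one: with M of trace -\frac{1681}{707281}, both preimages act alike, and the stated \gamma_{23} sign chooses the sheet.


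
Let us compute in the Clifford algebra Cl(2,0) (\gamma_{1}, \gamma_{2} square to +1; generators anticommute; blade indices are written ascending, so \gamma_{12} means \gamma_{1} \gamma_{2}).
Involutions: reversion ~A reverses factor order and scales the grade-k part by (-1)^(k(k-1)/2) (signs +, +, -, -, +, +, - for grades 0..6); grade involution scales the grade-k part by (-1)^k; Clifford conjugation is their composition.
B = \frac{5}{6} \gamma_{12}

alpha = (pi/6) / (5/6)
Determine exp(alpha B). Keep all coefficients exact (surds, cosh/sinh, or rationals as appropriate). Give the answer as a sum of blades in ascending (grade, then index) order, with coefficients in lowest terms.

B^2 = (\frac{5}{6})^2*(\gamma_{12})^2 = \frac{25}{36}*(-1) = -\frac{25}{36} (a basis 2-blade squares to minus the product of its generators' squares).
B^2 = -\frac{25}{36} — B^2 < 0, so the exponential closes trigonometrically: l = \frac{5}{6}, alpha*l = \frac{\pi}{6}, so exp(alpha B) = cos(\frac{\pi}{6}) + (sin(\frac{\pi}{6})/(\frac{5}{6}))*B = \frac{\sqrt{3}}{2} + (\frac{3}{5})*B.
Answer: \frac{\sqrt{3}}{2} + \frac{1}{2} \gamma_{12}


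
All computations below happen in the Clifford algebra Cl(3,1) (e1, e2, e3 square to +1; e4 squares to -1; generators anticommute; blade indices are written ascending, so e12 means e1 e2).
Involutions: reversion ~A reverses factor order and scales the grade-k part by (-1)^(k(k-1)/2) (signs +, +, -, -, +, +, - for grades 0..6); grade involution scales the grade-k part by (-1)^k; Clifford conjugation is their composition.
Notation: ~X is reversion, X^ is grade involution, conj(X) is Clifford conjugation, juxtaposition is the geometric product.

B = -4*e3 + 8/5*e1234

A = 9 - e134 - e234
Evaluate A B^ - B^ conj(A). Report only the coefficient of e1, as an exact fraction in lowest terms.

first term: 8/5*e1 - 8/5*e2 + 36*e3 + 4*e14 + 4*e24 + 72/5*e1234
second term: -8/5*e1 + 8/5*e2 + 36*e3 + 4*e14 + 4*e24 + 72/5*e1234
Answer: 16/5


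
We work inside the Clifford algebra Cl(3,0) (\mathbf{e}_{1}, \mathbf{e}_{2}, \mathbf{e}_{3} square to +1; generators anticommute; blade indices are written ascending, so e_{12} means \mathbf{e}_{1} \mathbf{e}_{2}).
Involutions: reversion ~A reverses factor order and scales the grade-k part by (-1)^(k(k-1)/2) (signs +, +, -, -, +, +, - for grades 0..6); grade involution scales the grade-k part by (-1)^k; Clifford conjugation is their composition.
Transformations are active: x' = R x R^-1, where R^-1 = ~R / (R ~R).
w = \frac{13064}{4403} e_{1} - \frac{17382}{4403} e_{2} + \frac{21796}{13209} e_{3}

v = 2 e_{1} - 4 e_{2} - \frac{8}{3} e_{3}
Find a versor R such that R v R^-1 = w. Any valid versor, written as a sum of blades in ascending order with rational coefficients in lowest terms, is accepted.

Why this works: both vectors square to \frac{244}{9}, so q(v) = q(w) and R = v + w = \frac{21870}{4403} e_{1} - \frac{34994}{4403} e_{2} - \frac{4476}{4403} e_{3} carries v to w — its own direction survives, the complement (v - w)/2 flips.
Answer: \frac{21870}{4403} e_{1} - \frac{34994}{4403} e_{2} - \frac{4476}{4403} e_{3}


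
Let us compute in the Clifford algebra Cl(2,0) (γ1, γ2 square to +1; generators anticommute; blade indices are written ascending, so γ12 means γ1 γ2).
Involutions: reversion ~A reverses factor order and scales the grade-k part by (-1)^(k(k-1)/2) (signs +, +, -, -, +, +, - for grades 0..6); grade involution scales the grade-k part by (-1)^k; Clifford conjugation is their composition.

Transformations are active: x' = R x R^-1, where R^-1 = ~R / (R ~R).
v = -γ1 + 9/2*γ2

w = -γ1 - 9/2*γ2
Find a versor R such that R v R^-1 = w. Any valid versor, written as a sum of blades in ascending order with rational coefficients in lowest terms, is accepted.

Key observation: q(v) = q(w) = 85/4 (sandwiches preserve the norm), so R = v + w = -2*γ1 works whenever it is invertible — the component of v along it is kept and (v - w)/2 reverses, sending v to w.
Answer: -2*γ1


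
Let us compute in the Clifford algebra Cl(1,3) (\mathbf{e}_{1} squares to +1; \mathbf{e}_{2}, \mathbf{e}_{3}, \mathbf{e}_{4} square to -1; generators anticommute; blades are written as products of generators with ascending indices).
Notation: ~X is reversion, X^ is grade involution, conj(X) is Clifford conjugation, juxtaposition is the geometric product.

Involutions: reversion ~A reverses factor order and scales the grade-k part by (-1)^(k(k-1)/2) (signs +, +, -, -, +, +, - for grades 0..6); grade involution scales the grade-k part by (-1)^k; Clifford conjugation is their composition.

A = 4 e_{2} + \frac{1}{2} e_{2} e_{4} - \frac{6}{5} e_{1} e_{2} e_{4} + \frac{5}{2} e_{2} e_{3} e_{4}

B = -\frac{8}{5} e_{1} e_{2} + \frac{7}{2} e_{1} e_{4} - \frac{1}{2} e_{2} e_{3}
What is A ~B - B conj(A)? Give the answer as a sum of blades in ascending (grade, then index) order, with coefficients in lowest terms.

first term: \frac{32}{5} e_{1} - \frac{21}{5} e_{2} - 2 e_{3} - \frac{317}{100} e_{4} + \frac{7}{4} e_{1} e_{2} + \frac{4}{5} e_{1} e_{4} - \frac{1}{4} e_{3} e_{4} - \frac{35}{4} e_{1} e_{2} e_{3} + 14 e_{1} e_{2} e_{4} + \frac{23}{5} e_{1} e_{3} e_{4}
second term: -\frac{32}{5} e_{1} + \frac{21}{5} e_{2} + 2 e_{3} + \frac{317}{100} e_{4} - \frac{7}{4} e_{1} e_{2} - \frac{4}{5} e_{1} e_{4} + \frac{1}{4} e_{3} e_{4} - \frac{35}{4} e_{1} e_{2} e_{3} + 14 e_{1} e_{2} e_{4} + \frac{23}{5} e_{1} e_{3} e_{4}
Answer: \frac{64}{5} e_{1} - \frac{42}{5} e_{2} - 4 e_{3} - \frac{317}{50} e_{4} + \frac{7}{2} e_{1} e_{2} + \frac{8}{5} e_{1} e_{4} - \frac{1}{2} e_{3} e_{4}


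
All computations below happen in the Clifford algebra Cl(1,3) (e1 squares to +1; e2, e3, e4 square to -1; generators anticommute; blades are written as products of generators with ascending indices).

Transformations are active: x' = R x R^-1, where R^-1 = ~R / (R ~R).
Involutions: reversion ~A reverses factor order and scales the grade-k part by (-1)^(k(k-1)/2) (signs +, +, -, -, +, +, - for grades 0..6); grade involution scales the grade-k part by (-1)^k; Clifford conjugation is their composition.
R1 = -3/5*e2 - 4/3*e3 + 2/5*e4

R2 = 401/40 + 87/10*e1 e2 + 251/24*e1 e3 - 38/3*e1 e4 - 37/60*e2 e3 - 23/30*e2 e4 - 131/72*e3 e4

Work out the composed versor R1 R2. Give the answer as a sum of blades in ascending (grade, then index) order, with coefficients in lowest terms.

Distribute over the terms of R1 (each basis-blade product reordered to ascending indices, repeated generators contracted through their squares):
(-3/5*e2) R2 = -261/50*e1 - 1203/200*e2 - 37/100*e3 - 23/50*e4 + 251/40*e1 e2 e3 - 38/5*e1 e2 e4 + 131/120*e2 e3 e4
(-4/3*e3) R2 = -251/18*e1 + 37/45*e2 - 401/30*e3 - 131/54*e4 - 58/5*e1 e2 e3 - 152/9*e1 e3 e4 - 46/45*e2 e3 e4
(2/5*e4) R2 = -76/15*e1 - 23/75*e2 - 131/180*e3 + 401/100*e4 + 87/25*e1 e2 e4 + 251/60*e1 e3 e4 - 37/150*e2 e3 e4
Summing the partial products and collecting blades:
Answer: -5452/225*e1 - 9899/1800*e2 - 6509/450*e3 + 607/540*e4 - 213/40*e1 e2 e3 - 103/25*e1 e2 e4 - 2287/180*e1 e3 e4 - 319/1800*e2 e3 e4


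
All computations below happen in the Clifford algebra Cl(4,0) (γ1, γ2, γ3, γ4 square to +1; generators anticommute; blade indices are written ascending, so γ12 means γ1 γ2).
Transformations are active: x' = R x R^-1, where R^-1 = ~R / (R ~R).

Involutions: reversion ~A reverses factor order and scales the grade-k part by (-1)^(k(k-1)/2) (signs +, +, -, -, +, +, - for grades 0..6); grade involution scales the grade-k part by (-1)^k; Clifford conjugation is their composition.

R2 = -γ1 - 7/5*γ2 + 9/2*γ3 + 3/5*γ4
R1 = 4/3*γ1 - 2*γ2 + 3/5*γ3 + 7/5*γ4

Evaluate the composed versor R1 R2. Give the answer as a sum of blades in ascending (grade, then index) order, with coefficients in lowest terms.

Distribute over the terms of R1 (each basis-blade product reordered to ascending indices, repeated generators contracted through their squares):
(4/3*γ1) R2 = -4/3 - 28/15*γ12 + 6*γ13 + 4/5*γ14
(-2*γ2) R2 = 14/5 - 2*γ12 - 9*γ23 - 6/5*γ24
(3/5*γ3) R2 = 27/10 + 3/5*γ13 + 21/25*γ23 + 9/25*γ34
(7/5*γ4) R2 = 21/25 + 7/5*γ14 + 49/25*γ24 - 63/10*γ34
Summing the partial products and collecting blades:
Answer: 751/150 - 58/15*γ12 + 33/5*γ13 + 11/5*γ14 - 204/25*γ23 + 19/25*γ24 - 297/50*γ34


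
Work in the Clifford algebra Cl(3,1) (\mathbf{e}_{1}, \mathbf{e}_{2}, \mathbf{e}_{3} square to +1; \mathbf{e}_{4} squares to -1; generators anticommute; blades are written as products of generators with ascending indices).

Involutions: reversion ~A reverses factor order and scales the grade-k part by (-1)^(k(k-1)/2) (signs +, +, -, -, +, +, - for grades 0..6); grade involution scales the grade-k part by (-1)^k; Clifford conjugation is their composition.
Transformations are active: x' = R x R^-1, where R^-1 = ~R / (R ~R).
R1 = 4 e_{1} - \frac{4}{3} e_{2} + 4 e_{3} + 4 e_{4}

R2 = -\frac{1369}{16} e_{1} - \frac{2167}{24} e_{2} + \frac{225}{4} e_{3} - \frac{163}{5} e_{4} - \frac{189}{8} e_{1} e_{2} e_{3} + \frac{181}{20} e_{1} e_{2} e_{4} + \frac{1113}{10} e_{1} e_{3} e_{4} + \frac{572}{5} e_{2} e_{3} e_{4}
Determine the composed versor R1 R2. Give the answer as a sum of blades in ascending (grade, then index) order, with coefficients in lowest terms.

Distribute over the terms of R1 (each basis-blade product reordered to ascending indices, repeated generators contracted through their squares):
(4 e_{1}) R2 = -\frac{1369}{4} - \frac{2167}{6} e_{1} e_{2} + 225 e_{1} e_{3} - \frac{652}{5} e_{1} e_{4} - \frac{189}{2} e_{2} e_{3} + \frac{181}{5} e_{2} e_{4} + \frac{2226}{5} e_{3} e_{4} + \frac{2288}{5} e_{1} e_{2} e_{3} e_{4}
(-\frac{4}{3} e_{2}) R2 = \frac{2167}{18} - \frac{1369}{12} e_{1} e_{2} - \frac{63}{2} e_{1} e_{3} + \frac{181}{15} e_{1} e_{4} - 75 e_{2} e_{3} + \frac{652}{15} e_{2} e_{4} - \frac{2288}{15} e_{3} e_{4} + \frac{742}{5} e_{1} e_{2} e_{3} e_{4}
(4 e_{3}) R2 = 225 - \frac{189}{2} e_{1} e_{2} + \frac{1369}{4} e_{1} e_{3} - \frac{2226}{5} e_{1} e_{4} + \frac{2167}{6} e_{2} e_{3} - \frac{2288}{5} e_{2} e_{4} - \frac{652}{5} e_{3} e_{4} + \frac{181}{5} e_{1} e_{2} e_{3} e_{4}
(4 e_{4}) R2 = \frac{652}{5} - \frac{181}{5} e_{1} e_{2} - \frac{2226}{5} e_{1} e_{3} + \frac{1369}{4} e_{1} e_{4} - \frac{2288}{5} e_{2} e_{3} + \frac{2167}{6} e_{2} e_{4} - 225 e_{3} e_{4} + \frac{189}{2} e_{1} e_{2} e_{3} e_{4}
Summing the partial products and collecting blades:
Answer: \frac{24037}{180} - \frac{12119}{20} e_{1} e_{2} + \frac{1811}{20} e_{1} e_{3} - \frac{13277}{60} e_{1} e_{4} - \frac{3989}{15} e_{2} e_{3} - \frac{503}{30} e_{2} e_{4} - \frac{941}{15} e_{3} e_{4} + \frac{7367}{10} e_{1} e_{2} e_{3} e_{4}


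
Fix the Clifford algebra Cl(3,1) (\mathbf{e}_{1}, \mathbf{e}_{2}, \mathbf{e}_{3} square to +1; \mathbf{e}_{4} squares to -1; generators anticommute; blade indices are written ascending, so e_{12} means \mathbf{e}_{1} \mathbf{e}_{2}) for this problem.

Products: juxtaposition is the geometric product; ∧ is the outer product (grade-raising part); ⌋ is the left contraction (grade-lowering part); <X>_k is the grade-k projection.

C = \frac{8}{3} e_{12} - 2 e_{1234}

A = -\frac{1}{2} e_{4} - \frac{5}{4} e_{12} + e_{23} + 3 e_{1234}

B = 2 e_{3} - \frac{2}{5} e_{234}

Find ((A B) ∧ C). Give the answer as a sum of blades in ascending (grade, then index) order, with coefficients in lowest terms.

step 1: -\frac{6}{5} e_{1} + 2 e_{2} + \frac{2}{5} e_{4} - \frac{1}{5} e_{23} + e_{34} - \frac{5}{2} e_{123} - 6 e_{124} + \frac{1}{2} e_{134}
step 2: \frac{16}{15} e_{124} + \frac{8}{3} e_{1234}
Answer: \frac{16}{15} e_{124} + \frac{8}{3} e_{1234}
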